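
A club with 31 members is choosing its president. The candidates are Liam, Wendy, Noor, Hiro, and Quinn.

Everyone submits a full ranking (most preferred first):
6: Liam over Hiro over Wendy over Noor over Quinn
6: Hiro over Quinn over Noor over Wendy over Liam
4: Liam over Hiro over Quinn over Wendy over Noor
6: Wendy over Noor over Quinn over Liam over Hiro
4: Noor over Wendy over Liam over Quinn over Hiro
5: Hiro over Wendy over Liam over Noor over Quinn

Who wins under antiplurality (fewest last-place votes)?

Wendy

Last-place votes: Liam 6, Wendy 0, Noor 4, Hiro 10, Quinn 11.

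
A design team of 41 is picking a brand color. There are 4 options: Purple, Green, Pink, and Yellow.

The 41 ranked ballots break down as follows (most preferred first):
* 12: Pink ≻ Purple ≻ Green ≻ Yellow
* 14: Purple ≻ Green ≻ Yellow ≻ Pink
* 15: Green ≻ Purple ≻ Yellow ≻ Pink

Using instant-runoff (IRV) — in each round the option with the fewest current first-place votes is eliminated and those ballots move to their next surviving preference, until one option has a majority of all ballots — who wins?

Purple

Round 1: Purple 14, Green 15, Pink 12, Yellow 0. Yellow eliminated.
Round 2: Purple 14, Green 15, Pink 12. Pink eliminated.
Round 3: Purple 26, Green 15. Purple has a majority (≥21).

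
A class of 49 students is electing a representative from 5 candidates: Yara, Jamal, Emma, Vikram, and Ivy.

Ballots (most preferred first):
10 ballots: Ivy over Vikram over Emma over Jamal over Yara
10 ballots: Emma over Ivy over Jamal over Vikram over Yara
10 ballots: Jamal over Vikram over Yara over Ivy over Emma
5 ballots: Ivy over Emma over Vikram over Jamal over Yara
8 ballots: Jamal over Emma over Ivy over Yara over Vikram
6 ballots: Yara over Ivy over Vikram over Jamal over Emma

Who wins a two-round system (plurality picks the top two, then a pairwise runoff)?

Ivy

Round 1 first-place votes: Yara 6, Jamal 18, Emma 10, Vikram 0, Ivy 15. Jamal and Ivy advance.
Runoff: Jamal is ranked above Ivy on 18 ballots, Ivy above Jamal on 31.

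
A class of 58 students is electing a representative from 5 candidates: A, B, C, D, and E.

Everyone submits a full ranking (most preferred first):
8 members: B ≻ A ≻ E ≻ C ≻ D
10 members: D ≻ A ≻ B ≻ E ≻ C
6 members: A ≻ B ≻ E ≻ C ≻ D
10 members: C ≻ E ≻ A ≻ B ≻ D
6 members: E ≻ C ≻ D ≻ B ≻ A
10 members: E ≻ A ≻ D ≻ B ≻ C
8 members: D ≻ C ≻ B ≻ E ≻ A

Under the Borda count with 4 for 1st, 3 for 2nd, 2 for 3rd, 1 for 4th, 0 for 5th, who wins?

A: 8×3 + 10×3 + 6×4 + 10×2 + 6×0 + 10×3 + 8×0 = 128
B: 8×4 + 10×2 + 6×3 + 10×1 + 6×1 + 10×1 + 8×2 = 112
C: 8×1 + 10×0 + 6×1 + 10×4 + 6×3 + 10×0 + 8×3 = 96
D: 8×0 + 10×4 + 6×0 + 10×0 + 6×2 + 10×2 + 8×4 = 104
E: 8×2 + 10×1 + 6×2 + 10×3 + 6×4 + 10×4 + 8×1 = 140

E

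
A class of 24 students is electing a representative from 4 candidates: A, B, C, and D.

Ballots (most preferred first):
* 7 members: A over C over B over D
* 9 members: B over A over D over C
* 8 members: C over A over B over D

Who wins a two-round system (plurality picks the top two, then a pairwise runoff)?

C

Round 1 first-place votes: A 7, B 9, C 8, D 0. B and C advance.
Runoff: B is ranked above C on 9 ballots, C above B on 15.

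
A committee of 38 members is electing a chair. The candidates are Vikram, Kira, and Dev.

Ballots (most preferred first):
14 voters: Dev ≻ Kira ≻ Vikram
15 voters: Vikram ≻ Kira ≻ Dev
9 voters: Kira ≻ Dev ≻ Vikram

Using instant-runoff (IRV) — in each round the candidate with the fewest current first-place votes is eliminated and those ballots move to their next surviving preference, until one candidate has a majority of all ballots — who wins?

Dev

Round 1: Vikram 15, Kira 9, Dev 14. Kira eliminated.
Round 2: Vikram 15, Dev 23. Dev has a majority (≥20).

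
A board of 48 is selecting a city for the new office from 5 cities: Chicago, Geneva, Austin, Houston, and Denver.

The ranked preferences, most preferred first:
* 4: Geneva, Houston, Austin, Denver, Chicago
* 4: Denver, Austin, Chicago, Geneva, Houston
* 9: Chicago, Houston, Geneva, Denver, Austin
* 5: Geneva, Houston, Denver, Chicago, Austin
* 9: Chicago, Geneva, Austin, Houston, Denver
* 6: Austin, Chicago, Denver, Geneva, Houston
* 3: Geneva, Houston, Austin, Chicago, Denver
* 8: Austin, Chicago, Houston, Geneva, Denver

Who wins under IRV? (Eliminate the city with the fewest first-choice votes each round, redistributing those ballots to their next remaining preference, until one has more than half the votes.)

Round 1: Chicago 18, Geneva 12, Austin 14, Houston 0, Denver 4. Houston eliminated.
Round 2: Chicago 18, Geneva 12, Austin 14, Denver 4. Denver eliminated.
Round 3: Chicago 18, Geneva 12, Austin 18. Geneva eliminated.
Round 4: Chicago 23, Austin 25. Austin has a majority (≥25).

Austin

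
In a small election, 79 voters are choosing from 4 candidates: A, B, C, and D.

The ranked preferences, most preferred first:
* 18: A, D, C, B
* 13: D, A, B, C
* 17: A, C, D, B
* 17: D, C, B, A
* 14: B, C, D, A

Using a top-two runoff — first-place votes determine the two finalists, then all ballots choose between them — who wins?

D

Round 1 first-place votes: A 35, B 14, C 0, D 30. A and D advance.
Runoff: A is ranked above D on 35 ballots, D above A on 44.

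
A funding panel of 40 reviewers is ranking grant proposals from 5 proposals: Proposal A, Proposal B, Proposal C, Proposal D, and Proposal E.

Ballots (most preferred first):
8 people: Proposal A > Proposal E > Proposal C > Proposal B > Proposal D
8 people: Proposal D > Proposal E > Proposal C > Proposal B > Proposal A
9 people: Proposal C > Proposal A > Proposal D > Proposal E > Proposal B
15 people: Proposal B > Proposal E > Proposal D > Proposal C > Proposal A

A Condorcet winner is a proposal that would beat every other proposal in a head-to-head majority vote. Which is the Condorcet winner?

Proposal E

Proposal E vs Proposal A: 23–17
Proposal E vs Proposal B: 25–15
Proposal E vs Proposal C: 31–9
Proposal E vs Proposal D: 23–17
Proposal E beats every other proposal.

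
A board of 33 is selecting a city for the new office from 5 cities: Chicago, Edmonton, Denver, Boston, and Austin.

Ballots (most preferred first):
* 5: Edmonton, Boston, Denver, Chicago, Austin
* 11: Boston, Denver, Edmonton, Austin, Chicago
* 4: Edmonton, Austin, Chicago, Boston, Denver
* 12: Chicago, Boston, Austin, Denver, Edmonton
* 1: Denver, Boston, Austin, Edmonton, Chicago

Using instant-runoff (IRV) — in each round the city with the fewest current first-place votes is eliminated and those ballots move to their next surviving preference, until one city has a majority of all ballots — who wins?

Boston

Round 1: Chicago 12, Edmonton 9, Denver 1, Boston 11, Austin 0. Austin eliminated.
Round 2: Chicago 12, Edmonton 9, Denver 1, Boston 11. Denver eliminated.
Round 3: Chicago 12, Edmonton 9, Boston 12. Edmonton eliminated.
Round 4: Chicago 16, Boston 17. Boston has a majority (≥17).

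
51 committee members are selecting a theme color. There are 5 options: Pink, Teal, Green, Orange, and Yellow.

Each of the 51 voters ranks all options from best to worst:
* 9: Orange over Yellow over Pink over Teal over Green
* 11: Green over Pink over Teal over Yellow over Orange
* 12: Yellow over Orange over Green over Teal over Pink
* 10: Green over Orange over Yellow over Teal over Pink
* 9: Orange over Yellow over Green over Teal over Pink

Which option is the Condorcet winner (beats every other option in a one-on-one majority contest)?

Orange vs Pink: 40–11
Orange vs Teal: 40–11
Orange vs Green: 30–21
Orange vs Yellow: 28–23
Orange beats every other option.

Orange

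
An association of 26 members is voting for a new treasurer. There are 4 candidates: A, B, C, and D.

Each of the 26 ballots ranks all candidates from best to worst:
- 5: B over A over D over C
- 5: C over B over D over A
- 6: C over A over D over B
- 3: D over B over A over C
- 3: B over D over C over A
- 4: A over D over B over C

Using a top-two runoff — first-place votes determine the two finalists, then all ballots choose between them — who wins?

B

Round 1 first-place votes: A 4, B 8, C 11, D 3. C and B advance.
Runoff: C is ranked above B on 11 ballots, B above C on 15.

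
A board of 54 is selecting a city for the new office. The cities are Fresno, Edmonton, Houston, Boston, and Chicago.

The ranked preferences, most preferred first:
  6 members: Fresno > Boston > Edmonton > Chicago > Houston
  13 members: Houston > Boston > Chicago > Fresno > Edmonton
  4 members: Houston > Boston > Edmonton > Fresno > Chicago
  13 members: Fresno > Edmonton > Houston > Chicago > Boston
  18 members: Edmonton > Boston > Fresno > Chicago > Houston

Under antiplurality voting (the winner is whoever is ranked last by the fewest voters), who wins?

Last-place votes: Fresno 0, Edmonton 13, Houston 24, Boston 13, Chicago 4.

Fresno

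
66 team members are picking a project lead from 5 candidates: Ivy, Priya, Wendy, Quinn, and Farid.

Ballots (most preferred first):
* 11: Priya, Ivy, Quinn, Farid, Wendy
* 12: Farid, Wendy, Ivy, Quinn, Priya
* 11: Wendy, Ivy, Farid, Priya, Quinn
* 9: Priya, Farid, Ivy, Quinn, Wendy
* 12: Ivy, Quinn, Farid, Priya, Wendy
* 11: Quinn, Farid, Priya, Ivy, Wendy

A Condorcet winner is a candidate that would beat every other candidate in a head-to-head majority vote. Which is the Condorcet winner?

Ivy

Ivy vs Priya: 35–31
Ivy vs Wendy: 43–23
Ivy vs Quinn: 55–11
Ivy vs Farid: 34–32
Ivy beats every other candidate.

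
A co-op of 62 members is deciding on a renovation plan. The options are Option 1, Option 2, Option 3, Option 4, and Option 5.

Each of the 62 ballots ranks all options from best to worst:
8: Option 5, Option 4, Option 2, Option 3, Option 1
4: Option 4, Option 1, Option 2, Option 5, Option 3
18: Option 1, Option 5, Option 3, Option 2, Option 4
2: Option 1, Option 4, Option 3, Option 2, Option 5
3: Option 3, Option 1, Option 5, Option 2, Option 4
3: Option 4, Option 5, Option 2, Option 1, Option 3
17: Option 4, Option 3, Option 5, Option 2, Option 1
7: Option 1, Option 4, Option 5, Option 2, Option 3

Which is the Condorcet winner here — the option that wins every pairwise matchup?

Option 4 vs Option 1: 32–30
Option 4 vs Option 2: 41–21
Option 4 vs Option 3: 41–21
Option 4 vs Option 5: 33–29
Option 4 beats every other option.

Option 4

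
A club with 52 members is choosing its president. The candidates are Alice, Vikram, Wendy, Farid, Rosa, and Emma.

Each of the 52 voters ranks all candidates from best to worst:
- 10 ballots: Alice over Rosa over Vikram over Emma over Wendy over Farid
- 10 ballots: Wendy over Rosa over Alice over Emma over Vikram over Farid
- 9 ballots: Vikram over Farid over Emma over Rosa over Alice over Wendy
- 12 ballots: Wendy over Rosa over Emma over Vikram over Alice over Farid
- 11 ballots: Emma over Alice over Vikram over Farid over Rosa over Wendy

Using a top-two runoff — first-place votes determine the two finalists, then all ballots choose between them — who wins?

Round 1 first-place votes: Alice 10, Vikram 9, Wendy 22, Farid 0, Rosa 0, Emma 11. Wendy and Emma advance.
Runoff: Wendy is ranked above Emma on 22 ballots, Emma above Wendy on 30.

Emma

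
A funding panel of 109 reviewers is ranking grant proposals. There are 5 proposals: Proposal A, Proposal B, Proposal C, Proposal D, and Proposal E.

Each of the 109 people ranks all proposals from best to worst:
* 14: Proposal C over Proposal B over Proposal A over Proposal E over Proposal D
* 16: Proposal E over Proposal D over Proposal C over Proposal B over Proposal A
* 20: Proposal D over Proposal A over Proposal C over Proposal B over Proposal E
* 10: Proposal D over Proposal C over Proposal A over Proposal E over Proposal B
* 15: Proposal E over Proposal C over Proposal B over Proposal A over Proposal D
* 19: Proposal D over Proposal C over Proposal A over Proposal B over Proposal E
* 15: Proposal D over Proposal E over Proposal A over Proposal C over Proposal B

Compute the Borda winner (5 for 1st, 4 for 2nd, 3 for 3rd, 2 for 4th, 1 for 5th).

Proposal A: 14×3 + 16×1 + 20×4 + 10×3 + 15×2 + 19×3 + 15×3 = 300
Proposal B: 14×4 + 16×2 + 20×2 + 10×1 + 15×3 + 19×2 + 15×1 = 236
Proposal C: 14×5 + 16×3 + 20×3 + 10×4 + 15×4 + 19×4 + 15×2 = 384
Proposal D: 14×1 + 16×4 + 20×5 + 10×5 + 15×1 + 19×5 + 15×5 = 413
Proposal E: 14×2 + 16×5 + 20×1 + 10×2 + 15×5 + 19×1 + 15×4 = 302

Proposal D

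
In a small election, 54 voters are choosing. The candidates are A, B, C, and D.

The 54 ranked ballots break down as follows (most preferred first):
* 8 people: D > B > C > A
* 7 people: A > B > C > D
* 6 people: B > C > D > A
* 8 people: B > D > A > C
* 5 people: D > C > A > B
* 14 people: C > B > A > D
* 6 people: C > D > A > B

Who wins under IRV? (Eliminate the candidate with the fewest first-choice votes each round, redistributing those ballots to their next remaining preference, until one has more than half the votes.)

Round 1: A 7, B 14, C 20, D 13. A eliminated.
Round 2: B 21, C 20, D 13. D eliminated.
Round 3: B 29, C 25. B has a majority (≥28).

B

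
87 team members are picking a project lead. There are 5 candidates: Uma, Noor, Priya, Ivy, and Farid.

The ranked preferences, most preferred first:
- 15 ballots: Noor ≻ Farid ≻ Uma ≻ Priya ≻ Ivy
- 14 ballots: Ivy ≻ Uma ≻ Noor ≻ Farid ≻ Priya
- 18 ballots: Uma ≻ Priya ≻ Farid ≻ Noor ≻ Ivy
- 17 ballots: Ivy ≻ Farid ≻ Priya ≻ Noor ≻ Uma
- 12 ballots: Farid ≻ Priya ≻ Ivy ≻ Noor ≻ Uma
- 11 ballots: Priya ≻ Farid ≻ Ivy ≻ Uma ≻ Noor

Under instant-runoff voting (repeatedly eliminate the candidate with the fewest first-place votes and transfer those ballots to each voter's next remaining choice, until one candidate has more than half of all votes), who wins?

Farid

Round 1: Uma 18, Noor 15, Priya 11, Ivy 31, Farid 12. Priya eliminated.
Round 2: Uma 18, Noor 15, Ivy 31, Farid 23. Noor eliminated.
Round 3: Uma 18, Ivy 31, Farid 38. Uma eliminated.
Round 4: Ivy 31, Farid 56. Farid has a majority (≥44).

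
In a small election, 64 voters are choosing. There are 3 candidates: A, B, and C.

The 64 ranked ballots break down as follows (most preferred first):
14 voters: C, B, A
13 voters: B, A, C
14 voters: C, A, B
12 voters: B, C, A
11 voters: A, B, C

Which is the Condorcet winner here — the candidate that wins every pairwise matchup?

B

B vs A: 39–25
B vs C: 36–28
B beats every other candidate.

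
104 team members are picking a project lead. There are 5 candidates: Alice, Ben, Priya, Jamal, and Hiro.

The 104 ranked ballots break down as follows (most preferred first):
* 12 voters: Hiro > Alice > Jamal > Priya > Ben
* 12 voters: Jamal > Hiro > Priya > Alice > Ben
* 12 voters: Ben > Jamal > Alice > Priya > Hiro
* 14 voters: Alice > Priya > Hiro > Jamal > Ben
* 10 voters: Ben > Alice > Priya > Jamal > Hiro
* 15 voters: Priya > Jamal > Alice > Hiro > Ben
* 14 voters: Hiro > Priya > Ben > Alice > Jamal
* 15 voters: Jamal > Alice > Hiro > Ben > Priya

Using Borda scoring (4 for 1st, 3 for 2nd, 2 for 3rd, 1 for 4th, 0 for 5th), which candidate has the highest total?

Alice

Alice: 12×3 + 12×1 + 12×2 + 14×4 + 10×3 + 15×2 + 14×1 + 15×3 = 247
Ben: 12×0 + 12×0 + 12×4 + 14×0 + 10×4 + 15×0 + 14×2 + 15×1 = 131
Priya: 12×1 + 12×2 + 12×1 + 14×3 + 10×2 + 15×4 + 14×3 + 15×0 = 212
Jamal: 12×2 + 12×4 + 12×3 + 14×1 + 10×1 + 15×3 + 14×0 + 15×4 = 237
Hiro: 12×4 + 12×3 + 12×0 + 14×2 + 10×0 + 15×1 + 14×4 + 15×2 = 213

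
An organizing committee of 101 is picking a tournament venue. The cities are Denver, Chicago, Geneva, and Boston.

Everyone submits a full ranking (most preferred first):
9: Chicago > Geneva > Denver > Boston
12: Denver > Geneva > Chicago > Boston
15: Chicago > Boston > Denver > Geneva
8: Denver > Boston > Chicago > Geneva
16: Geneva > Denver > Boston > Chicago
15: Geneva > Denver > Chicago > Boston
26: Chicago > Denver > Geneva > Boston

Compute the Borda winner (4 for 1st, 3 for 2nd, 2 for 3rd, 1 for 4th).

Denver

Denver: 9×2 + 12×4 + 15×2 + 8×4 + 16×3 + 15×3 + 26×3 = 299
Chicago: 9×4 + 12×2 + 15×4 + 8×2 + 16×1 + 15×2 + 26×4 = 286
Geneva: 9×3 + 12×3 + 15×1 + 8×1 + 16×4 + 15×4 + 26×2 = 262
Boston: 9×1 + 12×1 + 15×3 + 8×3 + 16×2 + 15×1 + 26×1 = 163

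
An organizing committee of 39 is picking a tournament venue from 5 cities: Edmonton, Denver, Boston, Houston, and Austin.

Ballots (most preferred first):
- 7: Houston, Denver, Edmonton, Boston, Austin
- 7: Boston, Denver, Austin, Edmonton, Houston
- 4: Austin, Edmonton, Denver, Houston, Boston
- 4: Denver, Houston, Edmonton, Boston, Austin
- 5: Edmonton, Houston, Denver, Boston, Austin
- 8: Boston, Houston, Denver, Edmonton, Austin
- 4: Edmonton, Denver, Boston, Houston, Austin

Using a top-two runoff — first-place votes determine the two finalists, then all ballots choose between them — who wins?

Edmonton

Round 1 first-place votes: Edmonton 9, Denver 4, Boston 15, Houston 7, Austin 4. Boston and Edmonton advance.
Runoff: Boston is ranked above Edmonton on 15 ballots, Edmonton above Boston on 24.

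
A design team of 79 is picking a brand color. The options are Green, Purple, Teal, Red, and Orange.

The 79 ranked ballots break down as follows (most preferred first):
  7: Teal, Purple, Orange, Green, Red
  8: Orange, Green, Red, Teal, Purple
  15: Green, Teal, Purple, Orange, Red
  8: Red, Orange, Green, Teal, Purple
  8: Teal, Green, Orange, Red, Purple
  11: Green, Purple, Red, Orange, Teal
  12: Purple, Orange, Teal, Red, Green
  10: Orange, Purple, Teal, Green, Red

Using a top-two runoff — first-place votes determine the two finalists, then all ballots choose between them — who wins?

Round 1 first-place votes: Green 26, Purple 12, Teal 15, Red 8, Orange 18. Green and Orange advance.
Runoff: Green is ranked above Orange on 34 ballots, Orange above Green on 45.

Orange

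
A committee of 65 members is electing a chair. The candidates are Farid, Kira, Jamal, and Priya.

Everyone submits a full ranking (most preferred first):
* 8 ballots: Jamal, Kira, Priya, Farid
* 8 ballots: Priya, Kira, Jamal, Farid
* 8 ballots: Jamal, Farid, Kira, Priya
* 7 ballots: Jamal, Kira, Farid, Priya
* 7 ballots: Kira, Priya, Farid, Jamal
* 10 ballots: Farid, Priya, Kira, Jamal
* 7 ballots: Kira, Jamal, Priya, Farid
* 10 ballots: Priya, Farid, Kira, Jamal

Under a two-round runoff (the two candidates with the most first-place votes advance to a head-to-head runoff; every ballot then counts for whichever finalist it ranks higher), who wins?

Priya

Round 1 first-place votes: Farid 10, Kira 14, Jamal 23, Priya 18. Jamal and Priya advance.
Runoff: Jamal is ranked above Priya on 30 ballots, Priya above Jamal on 35.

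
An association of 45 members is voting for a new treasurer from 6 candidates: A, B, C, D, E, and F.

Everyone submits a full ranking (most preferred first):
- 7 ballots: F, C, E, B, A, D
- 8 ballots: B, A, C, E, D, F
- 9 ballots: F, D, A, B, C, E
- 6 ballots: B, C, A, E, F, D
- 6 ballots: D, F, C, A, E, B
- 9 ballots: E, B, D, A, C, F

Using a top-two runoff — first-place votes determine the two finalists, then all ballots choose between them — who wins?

Round 1 first-place votes: A 0, B 14, C 0, D 6, E 9, F 16. F and B advance.
Runoff: F is ranked above B on 22 ballots, B above F on 23.

B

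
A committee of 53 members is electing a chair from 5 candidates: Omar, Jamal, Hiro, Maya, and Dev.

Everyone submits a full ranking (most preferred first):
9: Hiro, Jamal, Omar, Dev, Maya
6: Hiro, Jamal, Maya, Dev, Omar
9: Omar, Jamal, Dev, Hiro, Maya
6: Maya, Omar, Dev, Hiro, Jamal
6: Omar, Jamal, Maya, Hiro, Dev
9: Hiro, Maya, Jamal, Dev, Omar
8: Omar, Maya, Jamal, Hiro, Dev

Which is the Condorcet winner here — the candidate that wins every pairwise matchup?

Omar

Omar vs Jamal: 29–24
Omar vs Hiro: 29–24
Omar vs Maya: 32–21
Omar vs Dev: 38–15
Omar beats every other candidate.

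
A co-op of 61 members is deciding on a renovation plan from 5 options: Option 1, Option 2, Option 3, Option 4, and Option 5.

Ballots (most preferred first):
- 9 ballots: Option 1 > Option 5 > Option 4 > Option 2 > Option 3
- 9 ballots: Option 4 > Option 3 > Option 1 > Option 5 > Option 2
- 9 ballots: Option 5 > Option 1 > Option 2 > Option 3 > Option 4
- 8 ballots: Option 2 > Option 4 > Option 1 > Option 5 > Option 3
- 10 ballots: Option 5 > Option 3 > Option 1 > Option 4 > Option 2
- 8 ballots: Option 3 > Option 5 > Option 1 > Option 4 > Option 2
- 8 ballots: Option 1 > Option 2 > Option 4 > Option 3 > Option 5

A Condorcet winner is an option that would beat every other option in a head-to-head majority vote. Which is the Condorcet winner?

Option 1

Option 1 vs Option 2: 53–8
Option 1 vs Option 3: 34–27
Option 1 vs Option 4: 44–17
Option 1 vs Option 5: 34–27
Option 1 beats every other option.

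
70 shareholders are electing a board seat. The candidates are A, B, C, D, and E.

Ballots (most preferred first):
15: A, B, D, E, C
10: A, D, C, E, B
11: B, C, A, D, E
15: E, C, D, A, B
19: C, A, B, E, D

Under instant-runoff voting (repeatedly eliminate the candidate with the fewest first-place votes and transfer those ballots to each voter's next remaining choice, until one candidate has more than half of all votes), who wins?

Round 1: A 25, B 11, C 19, D 0, E 15. D eliminated.
Round 2: A 25, B 11, C 19, E 15. B eliminated.
Round 3: A 25, C 30, E 15. E eliminated.
Round 4: A 25, C 45. C has a majority (≥36).

C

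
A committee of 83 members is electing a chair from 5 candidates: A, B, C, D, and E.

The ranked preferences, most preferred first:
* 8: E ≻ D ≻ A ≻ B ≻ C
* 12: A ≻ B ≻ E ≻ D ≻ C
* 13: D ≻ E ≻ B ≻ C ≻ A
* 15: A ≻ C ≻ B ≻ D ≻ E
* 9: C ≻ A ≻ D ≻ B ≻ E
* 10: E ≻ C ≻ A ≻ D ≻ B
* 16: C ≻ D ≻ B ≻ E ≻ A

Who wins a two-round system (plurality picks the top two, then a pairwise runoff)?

Round 1 first-place votes: A 27, B 0, C 25, D 13, E 18. A and C advance.
Runoff: A is ranked above C on 35 ballots, C above A on 48.

C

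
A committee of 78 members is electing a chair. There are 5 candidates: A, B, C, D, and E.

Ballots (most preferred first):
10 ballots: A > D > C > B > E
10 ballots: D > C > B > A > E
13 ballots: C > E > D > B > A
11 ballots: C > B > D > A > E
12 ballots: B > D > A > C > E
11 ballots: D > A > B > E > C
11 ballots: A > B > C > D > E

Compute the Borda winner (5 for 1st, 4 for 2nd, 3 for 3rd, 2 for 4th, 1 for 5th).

D

A: 10×5 + 10×2 + 13×1 + 11×2 + 12×3 + 11×4 + 11×5 = 240
B: 10×2 + 10×3 + 13×2 + 11×4 + 12×5 + 11×3 + 11×4 = 257
C: 10×3 + 10×4 + 13×5 + 11×5 + 12×2 + 11×1 + 11×3 = 258
D: 10×4 + 10×5 + 13×3 + 11×3 + 12×4 + 11×5 + 11×2 = 287
E: 10×1 + 10×1 + 13×4 + 11×1 + 12×1 + 11×2 + 11×1 = 128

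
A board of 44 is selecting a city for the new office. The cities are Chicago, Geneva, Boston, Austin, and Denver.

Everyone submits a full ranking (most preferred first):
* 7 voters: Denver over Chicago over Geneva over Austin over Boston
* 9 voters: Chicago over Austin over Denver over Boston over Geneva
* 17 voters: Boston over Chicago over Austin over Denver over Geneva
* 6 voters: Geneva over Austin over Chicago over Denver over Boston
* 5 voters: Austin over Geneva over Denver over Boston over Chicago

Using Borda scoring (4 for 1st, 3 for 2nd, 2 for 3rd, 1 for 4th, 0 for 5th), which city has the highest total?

Chicago: 7×3 + 9×4 + 17×3 + 6×2 + 5×0 = 120
Geneva: 7×2 + 9×0 + 17×0 + 6×4 + 5×3 = 53
Boston: 7×0 + 9×1 + 17×4 + 6×0 + 5×1 = 82
Austin: 7×1 + 9×3 + 17×2 + 6×3 + 5×4 = 106
Denver: 7×4 + 9×2 + 17×1 + 6×1 + 5×2 = 79

Chicago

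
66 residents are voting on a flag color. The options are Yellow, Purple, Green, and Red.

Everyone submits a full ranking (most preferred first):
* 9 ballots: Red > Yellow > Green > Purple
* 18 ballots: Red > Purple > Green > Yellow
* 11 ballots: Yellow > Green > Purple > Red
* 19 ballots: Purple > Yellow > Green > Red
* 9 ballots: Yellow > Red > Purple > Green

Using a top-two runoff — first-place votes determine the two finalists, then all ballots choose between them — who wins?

Yellow

Round 1 first-place votes: Yellow 20, Purple 19, Green 0, Red 27. Red and Yellow advance.
Runoff: Red is ranked above Yellow on 27 ballots, Yellow above Red on 39.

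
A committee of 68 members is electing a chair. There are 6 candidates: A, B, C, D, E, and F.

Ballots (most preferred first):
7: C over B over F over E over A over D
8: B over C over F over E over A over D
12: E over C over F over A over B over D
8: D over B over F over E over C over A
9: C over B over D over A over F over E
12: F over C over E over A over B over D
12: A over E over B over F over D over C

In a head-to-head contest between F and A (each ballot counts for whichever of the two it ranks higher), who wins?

F

F is ranked above A on 47 ballots; A above F on 21.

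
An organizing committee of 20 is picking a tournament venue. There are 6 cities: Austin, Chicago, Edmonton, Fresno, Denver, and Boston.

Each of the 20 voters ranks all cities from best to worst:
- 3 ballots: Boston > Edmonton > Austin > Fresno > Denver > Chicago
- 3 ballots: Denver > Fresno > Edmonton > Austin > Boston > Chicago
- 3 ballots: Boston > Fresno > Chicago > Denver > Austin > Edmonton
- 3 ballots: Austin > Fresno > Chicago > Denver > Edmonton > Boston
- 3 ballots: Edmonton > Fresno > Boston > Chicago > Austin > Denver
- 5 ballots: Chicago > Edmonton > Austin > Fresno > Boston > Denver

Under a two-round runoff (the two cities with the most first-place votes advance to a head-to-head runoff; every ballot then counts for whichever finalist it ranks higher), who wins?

Boston

Round 1 first-place votes: Austin 3, Chicago 5, Edmonton 3, Fresno 0, Denver 3, Boston 6. Boston and Chicago advance.
Runoff: Boston is ranked above Chicago on 12 ballots, Chicago above Boston on 8.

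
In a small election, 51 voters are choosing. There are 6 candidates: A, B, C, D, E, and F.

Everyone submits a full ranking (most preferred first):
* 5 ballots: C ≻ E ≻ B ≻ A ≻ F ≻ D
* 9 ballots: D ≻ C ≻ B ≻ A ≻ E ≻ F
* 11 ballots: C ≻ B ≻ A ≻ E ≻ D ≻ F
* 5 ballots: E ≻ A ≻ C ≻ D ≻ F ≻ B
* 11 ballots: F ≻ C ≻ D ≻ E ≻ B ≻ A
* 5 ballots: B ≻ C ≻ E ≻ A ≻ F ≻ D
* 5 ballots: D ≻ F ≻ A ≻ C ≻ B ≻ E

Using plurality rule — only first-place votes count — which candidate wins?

C

First-place votes: A 0, B 5, C 16, D 14, E 5, F 11.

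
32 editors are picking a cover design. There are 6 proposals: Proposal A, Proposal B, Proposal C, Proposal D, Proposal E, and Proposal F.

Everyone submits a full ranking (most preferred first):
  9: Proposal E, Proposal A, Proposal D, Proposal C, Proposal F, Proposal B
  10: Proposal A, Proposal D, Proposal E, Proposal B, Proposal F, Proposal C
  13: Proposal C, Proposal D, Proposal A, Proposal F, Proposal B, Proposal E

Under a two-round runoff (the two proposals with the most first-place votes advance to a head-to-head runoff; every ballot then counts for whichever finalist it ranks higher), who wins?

Round 1 first-place votes: Proposal A 10, Proposal B 0, Proposal C 13, Proposal D 0, Proposal E 9, Proposal F 0. Proposal C and Proposal A advance.
Runoff: Proposal C is ranked above Proposal A on 13 ballots, Proposal A above Proposal C on 19.

Proposal A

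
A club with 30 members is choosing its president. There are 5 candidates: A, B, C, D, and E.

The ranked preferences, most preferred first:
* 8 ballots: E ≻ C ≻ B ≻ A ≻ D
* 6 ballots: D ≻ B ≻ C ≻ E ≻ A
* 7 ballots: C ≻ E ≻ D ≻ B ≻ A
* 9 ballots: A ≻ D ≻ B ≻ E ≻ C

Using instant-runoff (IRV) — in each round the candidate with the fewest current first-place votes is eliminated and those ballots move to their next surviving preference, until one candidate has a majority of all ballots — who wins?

C

Round 1: A 9, B 0, C 7, D 6, E 8. B eliminated.
Round 2: A 9, C 7, D 6, E 8. D eliminated.
Round 3: A 9, C 13, E 8. E eliminated.
Round 4: A 9, C 21. C has a majority (≥16).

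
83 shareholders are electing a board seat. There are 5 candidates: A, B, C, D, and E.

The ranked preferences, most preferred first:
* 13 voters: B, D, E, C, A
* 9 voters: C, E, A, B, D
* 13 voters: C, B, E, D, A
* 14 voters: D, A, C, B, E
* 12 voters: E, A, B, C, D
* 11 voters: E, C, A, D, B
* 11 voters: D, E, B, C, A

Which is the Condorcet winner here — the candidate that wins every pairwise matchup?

E

E vs A: 69–14
E vs B: 43–40
E vs C: 47–36
E vs D: 45–38
E beats every other candidate.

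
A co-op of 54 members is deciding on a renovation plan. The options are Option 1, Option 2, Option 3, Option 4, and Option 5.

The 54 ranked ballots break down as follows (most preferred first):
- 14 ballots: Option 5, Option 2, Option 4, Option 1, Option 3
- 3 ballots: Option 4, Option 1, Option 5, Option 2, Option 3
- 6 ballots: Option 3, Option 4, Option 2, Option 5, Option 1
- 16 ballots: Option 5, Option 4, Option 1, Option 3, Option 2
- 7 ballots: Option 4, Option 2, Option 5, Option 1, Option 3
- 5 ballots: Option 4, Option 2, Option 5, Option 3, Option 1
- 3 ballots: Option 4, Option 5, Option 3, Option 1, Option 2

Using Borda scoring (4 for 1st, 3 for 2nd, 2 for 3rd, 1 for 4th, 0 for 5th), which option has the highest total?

Option 1: 14×1 + 3×3 + 6×0 + 16×2 + 7×1 + 5×0 + 3×1 = 65
Option 2: 14×3 + 3×1 + 6×2 + 16×0 + 7×3 + 5×3 + 3×0 = 93
Option 3: 14×0 + 3×0 + 6×4 + 16×1 + 7×0 + 5×1 + 3×2 = 51
Option 4: 14×2 + 3×4 + 6×3 + 16×3 + 7×4 + 5×4 + 3×4 = 166
Option 5: 14×4 + 3×2 + 6×1 + 16×4 + 7×2 + 5×2 + 3×3 = 165

Option 4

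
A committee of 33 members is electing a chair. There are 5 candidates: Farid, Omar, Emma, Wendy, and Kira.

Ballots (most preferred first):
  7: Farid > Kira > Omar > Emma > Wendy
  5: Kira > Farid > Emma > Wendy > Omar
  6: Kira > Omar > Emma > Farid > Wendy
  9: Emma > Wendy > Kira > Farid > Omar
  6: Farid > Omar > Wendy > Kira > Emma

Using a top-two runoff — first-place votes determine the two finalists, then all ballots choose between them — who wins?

Round 1 first-place votes: Farid 13, Omar 0, Emma 9, Wendy 0, Kira 11. Farid and Kira advance.
Runoff: Farid is ranked above Kira on 13 ballots, Kira above Farid on 20.

Kira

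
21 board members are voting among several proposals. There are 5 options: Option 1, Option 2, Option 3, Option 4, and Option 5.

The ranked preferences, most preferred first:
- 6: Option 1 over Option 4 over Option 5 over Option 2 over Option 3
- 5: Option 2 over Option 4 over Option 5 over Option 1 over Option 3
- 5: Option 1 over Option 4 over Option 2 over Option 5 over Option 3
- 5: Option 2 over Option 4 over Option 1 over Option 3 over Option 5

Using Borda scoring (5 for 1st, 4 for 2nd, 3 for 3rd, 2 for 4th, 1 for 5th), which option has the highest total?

Option 4

Option 1: 6×5 + 5×2 + 5×5 + 5×3 = 80
Option 2: 6×2 + 5×5 + 5×3 + 5×5 = 77
Option 3: 6×1 + 5×1 + 5×1 + 5×2 = 26
Option 4: 6×4 + 5×4 + 5×4 + 5×4 = 84
Option 5: 6×3 + 5×3 + 5×2 + 5×1 = 48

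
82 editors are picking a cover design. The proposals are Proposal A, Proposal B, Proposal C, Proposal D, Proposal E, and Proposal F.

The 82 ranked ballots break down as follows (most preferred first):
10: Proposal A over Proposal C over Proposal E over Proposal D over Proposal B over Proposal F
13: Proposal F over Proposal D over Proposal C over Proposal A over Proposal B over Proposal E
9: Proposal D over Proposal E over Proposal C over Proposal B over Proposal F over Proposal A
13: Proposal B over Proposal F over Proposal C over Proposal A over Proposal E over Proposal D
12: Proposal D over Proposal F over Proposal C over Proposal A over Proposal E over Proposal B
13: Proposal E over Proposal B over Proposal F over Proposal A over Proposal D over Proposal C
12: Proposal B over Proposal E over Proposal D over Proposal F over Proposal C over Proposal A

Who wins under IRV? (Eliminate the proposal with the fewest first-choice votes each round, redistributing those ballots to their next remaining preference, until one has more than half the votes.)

Round 1: Proposal A 10, Proposal B 25, Proposal C 0, Proposal D 21, Proposal E 13, Proposal F 13. Proposal C eliminated.
Round 2: Proposal A 10, Proposal B 25, Proposal D 21, Proposal E 13, Proposal F 13. Proposal A eliminated.
Round 3: Proposal B 25, Proposal D 21, Proposal E 23, Proposal F 13. Proposal F eliminated.
Round 4: Proposal B 25, Proposal D 34, Proposal E 23. Proposal E eliminated.
Round 5: Proposal B 38, Proposal D 44. Proposal D has a majority (≥42).

Proposal D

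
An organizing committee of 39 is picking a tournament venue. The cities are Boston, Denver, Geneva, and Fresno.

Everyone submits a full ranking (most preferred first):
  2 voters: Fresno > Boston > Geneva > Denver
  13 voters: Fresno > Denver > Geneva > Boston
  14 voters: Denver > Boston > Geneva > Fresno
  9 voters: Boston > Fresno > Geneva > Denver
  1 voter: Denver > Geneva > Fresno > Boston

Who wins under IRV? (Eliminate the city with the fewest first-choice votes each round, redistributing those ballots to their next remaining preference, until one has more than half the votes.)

Fresno

Round 1: Boston 9, Denver 15, Geneva 0, Fresno 15. Geneva eliminated.
Round 2: Boston 9, Denver 15, Fresno 15. Boston eliminated.
Round 3: Denver 15, Fresno 24. Fresno has a majority (≥20).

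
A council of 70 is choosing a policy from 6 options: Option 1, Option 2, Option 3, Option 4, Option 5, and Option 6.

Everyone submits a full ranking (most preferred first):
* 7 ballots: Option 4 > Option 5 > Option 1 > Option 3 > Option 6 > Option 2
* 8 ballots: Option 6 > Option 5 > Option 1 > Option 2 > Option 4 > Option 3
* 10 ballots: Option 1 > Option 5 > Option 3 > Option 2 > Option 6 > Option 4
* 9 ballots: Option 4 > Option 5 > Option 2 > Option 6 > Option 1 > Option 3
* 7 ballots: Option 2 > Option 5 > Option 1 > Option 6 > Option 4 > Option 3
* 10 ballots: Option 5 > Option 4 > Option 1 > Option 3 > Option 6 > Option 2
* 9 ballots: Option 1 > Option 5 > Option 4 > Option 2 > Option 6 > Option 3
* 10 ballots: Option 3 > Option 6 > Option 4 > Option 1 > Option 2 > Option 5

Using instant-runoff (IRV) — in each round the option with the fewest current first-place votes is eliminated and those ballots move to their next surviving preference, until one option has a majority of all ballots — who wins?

Round 1: Option 1 19, Option 2 7, Option 3 10, Option 4 16, Option 5 10, Option 6 8. Option 2 eliminated.
Round 2: Option 1 19, Option 3 10, Option 4 16, Option 5 17, Option 6 8. Option 6 eliminated.
Round 3: Option 1 19, Option 3 10, Option 4 16, Option 5 25. Option 3 eliminated.
Round 4: Option 1 19, Option 4 26, Option 5 25. Option 1 eliminated.
Round 5: Option 4 26, Option 5 44. Option 5 has a majority (≥36).

Option 5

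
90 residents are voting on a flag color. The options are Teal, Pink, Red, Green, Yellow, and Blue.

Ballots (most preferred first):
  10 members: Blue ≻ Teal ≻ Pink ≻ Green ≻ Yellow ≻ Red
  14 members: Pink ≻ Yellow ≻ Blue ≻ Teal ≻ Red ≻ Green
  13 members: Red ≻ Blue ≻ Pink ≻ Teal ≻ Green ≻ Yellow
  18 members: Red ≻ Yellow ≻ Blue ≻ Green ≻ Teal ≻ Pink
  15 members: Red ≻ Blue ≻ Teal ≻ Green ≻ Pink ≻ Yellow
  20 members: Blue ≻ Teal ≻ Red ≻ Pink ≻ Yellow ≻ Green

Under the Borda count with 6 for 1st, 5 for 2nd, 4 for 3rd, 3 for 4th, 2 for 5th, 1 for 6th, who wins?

Teal: 10×5 + 14×3 + 13×3 + 18×2 + 15×4 + 20×5 = 327
Pink: 10×4 + 14×6 + 13×4 + 18×1 + 15×2 + 20×3 = 284
Red: 10×1 + 14×2 + 13×6 + 18×6 + 15×6 + 20×4 = 394
Green: 10×3 + 14×1 + 13×2 + 18×3 + 15×3 + 20×1 = 189
Yellow: 10×2 + 14×5 + 13×1 + 18×5 + 15×1 + 20×2 = 248
Blue: 10×6 + 14×4 + 13×5 + 18×4 + 15×5 + 20×6 = 448

Blue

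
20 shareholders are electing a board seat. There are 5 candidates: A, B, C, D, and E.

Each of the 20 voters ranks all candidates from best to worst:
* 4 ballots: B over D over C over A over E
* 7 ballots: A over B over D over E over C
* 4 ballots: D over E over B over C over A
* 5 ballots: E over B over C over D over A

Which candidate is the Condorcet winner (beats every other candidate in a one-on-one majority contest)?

B

B vs A: 13–7
B vs C: 20–0
B vs D: 16–4
B vs E: 11–9
B beats every other candidate.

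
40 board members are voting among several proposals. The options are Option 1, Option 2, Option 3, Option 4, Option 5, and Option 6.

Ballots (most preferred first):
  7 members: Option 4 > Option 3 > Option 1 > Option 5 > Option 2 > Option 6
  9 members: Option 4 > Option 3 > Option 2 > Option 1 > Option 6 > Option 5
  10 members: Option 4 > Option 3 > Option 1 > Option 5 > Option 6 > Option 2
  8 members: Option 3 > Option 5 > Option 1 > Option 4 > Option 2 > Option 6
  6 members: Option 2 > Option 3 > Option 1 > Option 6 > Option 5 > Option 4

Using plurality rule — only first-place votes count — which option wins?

First-place votes: Option 1 0, Option 2 6, Option 3 8, Option 4 26, Option 5 0, Option 6 0.

Option 4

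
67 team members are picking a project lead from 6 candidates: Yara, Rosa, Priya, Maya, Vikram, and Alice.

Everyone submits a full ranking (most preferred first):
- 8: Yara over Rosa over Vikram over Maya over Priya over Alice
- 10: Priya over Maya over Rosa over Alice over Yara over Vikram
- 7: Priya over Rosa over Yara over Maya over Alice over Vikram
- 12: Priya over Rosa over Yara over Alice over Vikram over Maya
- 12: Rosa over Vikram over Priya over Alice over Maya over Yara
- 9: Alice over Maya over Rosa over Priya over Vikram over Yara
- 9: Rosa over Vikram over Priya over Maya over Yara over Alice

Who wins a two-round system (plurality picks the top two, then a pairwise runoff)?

Rosa

Round 1 first-place votes: Yara 8, Rosa 21, Priya 29, Maya 0, Vikram 0, Alice 9. Priya and Rosa advance.
Runoff: Priya is ranked above Rosa on 29 ballots, Rosa above Priya on 38.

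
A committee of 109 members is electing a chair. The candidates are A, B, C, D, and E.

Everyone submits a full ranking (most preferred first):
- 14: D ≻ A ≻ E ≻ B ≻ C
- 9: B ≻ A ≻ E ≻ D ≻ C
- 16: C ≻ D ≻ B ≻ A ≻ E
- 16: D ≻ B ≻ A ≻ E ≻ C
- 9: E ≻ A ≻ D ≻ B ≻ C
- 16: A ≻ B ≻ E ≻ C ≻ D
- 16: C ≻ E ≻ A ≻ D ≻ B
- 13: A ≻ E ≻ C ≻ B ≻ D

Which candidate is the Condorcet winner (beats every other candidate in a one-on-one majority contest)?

A vs B: 68–41
A vs C: 77–32
A vs D: 63–46
A vs E: 84–25
A beats every other candidate.

A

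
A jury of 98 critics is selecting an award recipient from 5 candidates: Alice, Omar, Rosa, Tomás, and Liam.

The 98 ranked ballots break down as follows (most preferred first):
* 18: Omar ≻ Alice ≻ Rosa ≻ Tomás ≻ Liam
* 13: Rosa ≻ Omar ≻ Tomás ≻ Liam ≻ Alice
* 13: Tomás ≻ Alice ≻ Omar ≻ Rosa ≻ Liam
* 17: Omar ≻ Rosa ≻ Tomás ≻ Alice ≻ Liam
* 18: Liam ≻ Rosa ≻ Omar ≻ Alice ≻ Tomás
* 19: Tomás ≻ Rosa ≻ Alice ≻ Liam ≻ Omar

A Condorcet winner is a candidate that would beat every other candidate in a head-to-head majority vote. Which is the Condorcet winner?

Rosa vs Alice: 67–31
Rosa vs Omar: 50–48
Rosa vs Tomás: 66–32
Rosa vs Liam: 80–18
Rosa beats every other candidate.

Rosa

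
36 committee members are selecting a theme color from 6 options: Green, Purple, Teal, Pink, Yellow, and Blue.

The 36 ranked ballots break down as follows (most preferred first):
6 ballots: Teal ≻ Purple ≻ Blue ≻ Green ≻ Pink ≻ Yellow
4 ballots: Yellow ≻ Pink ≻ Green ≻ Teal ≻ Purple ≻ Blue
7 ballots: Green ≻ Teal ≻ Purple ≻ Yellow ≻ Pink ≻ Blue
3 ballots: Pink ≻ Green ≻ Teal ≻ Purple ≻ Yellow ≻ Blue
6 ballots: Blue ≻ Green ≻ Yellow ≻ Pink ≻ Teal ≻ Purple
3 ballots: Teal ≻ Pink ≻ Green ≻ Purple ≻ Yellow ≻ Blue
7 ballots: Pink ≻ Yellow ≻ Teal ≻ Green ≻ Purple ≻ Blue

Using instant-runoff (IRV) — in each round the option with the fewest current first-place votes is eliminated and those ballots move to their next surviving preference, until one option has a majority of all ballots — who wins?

Round 1: Green 7, Purple 0, Teal 9, Pink 10, Yellow 4, Blue 6. Purple eliminated.
Round 2: Green 7, Teal 9, Pink 10, Yellow 4, Blue 6. Yellow eliminated.
Round 3: Green 7, Teal 9, Pink 14, Blue 6. Blue eliminated.
Round 4: Green 13, Teal 9, Pink 14. Teal eliminated.
Round 5: Green 19, Pink 17. Green has a majority (≥19).

Green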